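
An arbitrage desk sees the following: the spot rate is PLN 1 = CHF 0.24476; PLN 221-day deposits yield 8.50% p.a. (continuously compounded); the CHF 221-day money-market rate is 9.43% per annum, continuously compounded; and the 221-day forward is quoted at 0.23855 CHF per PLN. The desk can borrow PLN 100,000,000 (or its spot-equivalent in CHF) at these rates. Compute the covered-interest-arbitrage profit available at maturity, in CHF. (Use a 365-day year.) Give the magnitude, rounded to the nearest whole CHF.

T = 221/365 years.
Route A — deposit PLN, sell forward: 100,000,000 × 1.0528131304 × 0.23855 = CHF 25,114,857.23.
Route B — convert at spot, deposit CHF: 100,000,000 × 0.24476 × 1.0587582004 = CHF 25,914,165.71.
The quoted forward undervalues PLN, so borrow PLN, convert to CHF at spot, deposit the CHF at 9.43%, and buy PLN forward at 0.23855 to cover the loan.
Profit = 25,914,165.71 − 25,114,857.23 = CHF 799,308.

CHF 799,308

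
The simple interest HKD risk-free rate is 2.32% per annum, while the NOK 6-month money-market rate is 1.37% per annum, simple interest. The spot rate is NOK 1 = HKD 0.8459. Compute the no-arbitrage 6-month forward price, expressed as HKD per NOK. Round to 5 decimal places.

0.84989

T = 6/12 years.
Growth of 1 HKD over T: 1 + 0.0232×6/12 = 1.011600.
NOK accumulates by 1 + 0.0137×6/12 = 1.006850.
Forward (HKD per NOK) = 0.8459 × 1.011600 / 1.006850 = 0.8498907.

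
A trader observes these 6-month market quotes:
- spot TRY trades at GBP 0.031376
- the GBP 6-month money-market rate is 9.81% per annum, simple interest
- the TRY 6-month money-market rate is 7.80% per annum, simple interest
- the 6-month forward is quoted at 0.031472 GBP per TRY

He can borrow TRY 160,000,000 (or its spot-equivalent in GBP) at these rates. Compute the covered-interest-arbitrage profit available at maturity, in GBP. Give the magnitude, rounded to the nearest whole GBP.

GBP 34,494

T = 6/12 years.
Invest the TRY and cover forward: 160,000,000 × 1.039000 × 0.031472 = GBP 5,231,905.28.
Convert at spot and invest in GBP: 160,000,000 × 0.031376 × 1.049050 = GBP 5,266,398.85.
The quoted forward undervalues TRY, so borrow TRY, convert to GBP at spot, deposit the GBP at 9.81%, and buy TRY forward at 0.031472 to cover the loan.
Profit = 5,266,398.85 − 5,231,905.28 = GBP 34,494.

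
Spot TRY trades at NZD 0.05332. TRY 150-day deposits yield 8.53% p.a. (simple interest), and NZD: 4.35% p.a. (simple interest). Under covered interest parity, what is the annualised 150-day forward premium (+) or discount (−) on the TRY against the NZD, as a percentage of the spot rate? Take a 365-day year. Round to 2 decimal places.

T = 150/365 years.
F = S · g_NZD/g_TRY = 0.05332 × 1.0178767/1.0350548 = 0.05243508.
(F − S)/S ÷ T = (0.05243508 − 0.05332)/0.05332/(150/365) = -0.040385 → -4.04%.

-4.04%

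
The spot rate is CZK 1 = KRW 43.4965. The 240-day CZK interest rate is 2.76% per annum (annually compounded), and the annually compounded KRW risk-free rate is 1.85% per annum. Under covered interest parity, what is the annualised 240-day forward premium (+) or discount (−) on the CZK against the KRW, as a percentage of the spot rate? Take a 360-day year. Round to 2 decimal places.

T = 240/360 years.
CIP forward (KRW per CZK) = 43.4965 × 1.0122956/1.0183164 = 43.2393268.
Annualised premium = (F − S)/S × (1/T) = (43.2393268 − 43.4965)/43.4965 ÷ (240/360) = -0.89%.

-0.89%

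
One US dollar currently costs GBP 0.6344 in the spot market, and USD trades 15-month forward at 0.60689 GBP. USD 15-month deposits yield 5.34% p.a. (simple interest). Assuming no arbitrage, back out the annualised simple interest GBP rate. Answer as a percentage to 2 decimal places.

T = 15/12 years.
F/S = 0.60689/0.6344 = 0.9566362 = (growth of GBP) / (growth of USD).
The USD side grows by 1 + 0.0534×15/12 = 1.066750.
Hence g_GBP = 1.0204917.
r = (1.0204917 − 1)/(15/12) = 0.016393 → 1.64%.

1.64%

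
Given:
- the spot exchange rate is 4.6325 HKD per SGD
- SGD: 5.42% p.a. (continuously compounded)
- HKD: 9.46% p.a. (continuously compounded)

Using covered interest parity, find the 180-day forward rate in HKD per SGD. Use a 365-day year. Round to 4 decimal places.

4.7257

T = 180/365 years.
Growth of 1 HKD over T: e^(0.0946×180/365) = 1.0477574.
Growth of 1 SGD over T: e^(0.0542×180/365) = 1.0270892.
So F = 4.6325 × 1.0477574 / 1.0270892 = 4.725720 (HKD/SGD).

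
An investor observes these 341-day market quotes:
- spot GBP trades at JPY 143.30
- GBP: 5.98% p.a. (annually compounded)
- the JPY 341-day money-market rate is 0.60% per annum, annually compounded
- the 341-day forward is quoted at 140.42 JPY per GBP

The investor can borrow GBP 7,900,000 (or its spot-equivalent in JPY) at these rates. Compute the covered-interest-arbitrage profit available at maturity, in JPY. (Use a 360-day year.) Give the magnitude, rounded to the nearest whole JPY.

T = 341/360 years.
Invest the GBP and cover forward: 7,900,000 × 1.056556321962 × 140.42 = JPY 1,172,056,945.97.
Convert at spot and invest in JPY: 7,900,000 × 143.30 × 1.005682435361 = JPY 1,138,502,914.60.
The quoted forward overvalues GBP, so borrow JPY, buy GBP at spot, deposit the GBP at 5.98%, and sell the proceeds forward at 140.42.
The gap between the two covered legs is JPY 33,554,031.

JPY 33,554,031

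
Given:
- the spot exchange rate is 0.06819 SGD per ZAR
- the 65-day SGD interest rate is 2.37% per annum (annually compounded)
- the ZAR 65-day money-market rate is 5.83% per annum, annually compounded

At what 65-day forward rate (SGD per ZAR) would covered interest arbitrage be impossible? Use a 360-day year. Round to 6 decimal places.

0.067782

T = 65/360 years.
Growth of 1 SGD over T: (1 + 0.0237)^(65/360) = 1.0042382.
ZAR accumulates by (1 + 0.0583)^(65/360) = 1.0102835.
So F = 0.06819 × 1.0042382 / 1.0102835 = 0.06778197 (SGD/ZAR).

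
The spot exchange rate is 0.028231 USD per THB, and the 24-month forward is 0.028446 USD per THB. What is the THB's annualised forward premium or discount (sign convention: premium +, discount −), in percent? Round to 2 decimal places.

+0.38%

T = 2 years.
(F − S)/S = (0.028446 − 0.028231)/0.028231 = 0.0076157.
×(1/T) gives 0.38% p.a.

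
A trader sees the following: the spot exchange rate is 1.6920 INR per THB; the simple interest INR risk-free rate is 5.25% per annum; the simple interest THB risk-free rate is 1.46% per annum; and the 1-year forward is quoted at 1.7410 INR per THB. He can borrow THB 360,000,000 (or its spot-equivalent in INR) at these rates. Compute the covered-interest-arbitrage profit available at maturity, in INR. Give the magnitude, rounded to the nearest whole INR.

INR 5,188,104

T = 1 year.
Invest the THB and cover forward: 360,000,000 × 1.014600 × 1.7410 = INR 635,910,696.00.
Convert at spot and invest in INR: 360,000,000 × 1.6920 × 1.052500 = INR 641,098,800.00.
The quoted forward undervalues THB, so borrow THB, convert to INR at spot, deposit the INR at 5.25%, and buy THB forward at 1.7410 to cover the loan.
Profit = 641,098,800.00 − 635,910,696.00 = INR 5,188,104.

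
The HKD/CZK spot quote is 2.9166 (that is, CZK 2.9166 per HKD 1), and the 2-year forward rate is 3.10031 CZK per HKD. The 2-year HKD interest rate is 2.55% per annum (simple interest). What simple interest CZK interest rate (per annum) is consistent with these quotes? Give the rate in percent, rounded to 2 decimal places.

T = 2 years.
By CIP, F/S equals the CZK-to-HKD growth ratio: 3.10031/2.9166 = 1.0629877.
HKD growth factor: 1 + 0.0255×2 = 1.051000.
That pins the CZK growth at 1.1172001.
r = (1.1172001 − 1)/2 = 0.058600 → 5.86%.

5.86%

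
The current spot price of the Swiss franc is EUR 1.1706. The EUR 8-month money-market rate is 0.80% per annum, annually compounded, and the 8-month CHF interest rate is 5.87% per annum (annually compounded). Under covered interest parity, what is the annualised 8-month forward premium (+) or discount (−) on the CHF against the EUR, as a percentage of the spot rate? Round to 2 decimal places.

T = 8/12 years.
F = S · g_EUR/g_CHF = 1.1706 × 1.0053262/1.0387601 = 1.1329227.
(F − S)/S ÷ T = (1.1329227 − 1.1706)/1.1706/(8/12) = -0.048279 → -4.83%.

-4.83%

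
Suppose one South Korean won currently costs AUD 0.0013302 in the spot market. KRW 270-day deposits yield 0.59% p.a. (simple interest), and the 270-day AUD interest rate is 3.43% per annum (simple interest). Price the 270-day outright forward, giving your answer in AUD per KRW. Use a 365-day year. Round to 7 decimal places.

0.0013580

T = 270/365 years.
AUD accumulates by 1 + 0.0343×270/365 = 1.0253726.
KRW growth factor: 1 + 0.0059×270/365 = 1.0043644.
CIP: F = S · (grow AUD)/(grow KRW) = 0.0013302 × 1.0253726/1.0043644 = 0.001358024 AUD per KRW.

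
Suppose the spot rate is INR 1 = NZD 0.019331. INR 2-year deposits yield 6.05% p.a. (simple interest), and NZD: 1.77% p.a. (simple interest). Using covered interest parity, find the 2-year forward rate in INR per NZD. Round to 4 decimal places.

56.0071

T = 2 years.
NZD accumulates by 1 + 0.0177×2 = 1.035400.
Growth of 1 INR over T: 1 + 0.0605×2 = 1.121000.
CIP: F = S · (grow NZD)/(grow INR) = 0.019331 × 1.035400/1.121000 = 0.017854877 NZD per INR.
Quoted the other way: 1/0.017854877 = 56.0071 INR per NZD.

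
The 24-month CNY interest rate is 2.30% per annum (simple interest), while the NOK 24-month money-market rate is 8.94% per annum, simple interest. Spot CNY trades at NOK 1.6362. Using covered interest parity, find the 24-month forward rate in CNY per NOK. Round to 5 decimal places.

0.54232

T = 2 years.
NOK growth factor: 1 + 0.0894×2 = 1.178800.
CNY accumulates by 1 + 0.0230×2 = 1.046000.
CIP: F = S · (grow NOK)/(grow CNY) = 1.6362 × 1.178800/1.046000 = 1.843932 NOK per CNY.
Quoted the other way: 1/1.843932 = 0.54232 CNY per NOK.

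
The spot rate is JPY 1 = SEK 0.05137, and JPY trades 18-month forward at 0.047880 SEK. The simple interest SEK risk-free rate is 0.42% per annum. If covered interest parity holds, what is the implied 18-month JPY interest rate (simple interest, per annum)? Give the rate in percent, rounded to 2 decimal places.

5.31%

T = 18/12 years.
CIP gives F = S · g_SEK/g_JPY, so g_SEK/g_JPY = 0.04788/0.05137 = 0.9320615.
The SEK side grows by 1 + 0.0042×18/12 = 1.006300.
That pins the JPY growth at 1.0796498.
r = (1.0796498 − 1)/(18/12) = 0.053100 → 5.31%.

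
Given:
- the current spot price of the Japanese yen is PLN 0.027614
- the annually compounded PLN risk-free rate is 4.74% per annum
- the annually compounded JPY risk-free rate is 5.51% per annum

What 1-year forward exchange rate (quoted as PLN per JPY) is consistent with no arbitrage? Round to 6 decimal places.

0.027412

T = 1 year.
Growth of 1 PLN over T: (1 + 0.0474)^1 = 1.047400.
JPY growth factor: (1 + 0.0551)^1 = 1.055100.
So F = 0.027614 × 1.047400 / 1.055100 = 0.02741248 (PLN/JPY).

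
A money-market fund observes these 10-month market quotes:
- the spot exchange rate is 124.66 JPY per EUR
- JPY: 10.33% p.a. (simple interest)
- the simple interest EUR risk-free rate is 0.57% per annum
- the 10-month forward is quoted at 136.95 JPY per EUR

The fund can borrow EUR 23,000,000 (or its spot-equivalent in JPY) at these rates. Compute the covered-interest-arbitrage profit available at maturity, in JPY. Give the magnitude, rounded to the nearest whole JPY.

JPY 50,815,376

T = 10/12 years.
Route A — deposit EUR, sell forward: 23,000,000 × 1.004750 × 136.95 = JPY 3,164,811,787.50.
Route B — convert at spot, deposit JPY: 23,000,000 × 124.66 × 1.086083333333 = JPY 3,113,996,411.67.
The quoted forward overvalues EUR, so borrow JPY, buy EUR at spot, deposit the EUR at 0.57%, and sell the proceeds forward at 136.95.
Arbitrage profit = |3,164,811,787.50 − 3,113,996,411.67| = JPY 50,815,376.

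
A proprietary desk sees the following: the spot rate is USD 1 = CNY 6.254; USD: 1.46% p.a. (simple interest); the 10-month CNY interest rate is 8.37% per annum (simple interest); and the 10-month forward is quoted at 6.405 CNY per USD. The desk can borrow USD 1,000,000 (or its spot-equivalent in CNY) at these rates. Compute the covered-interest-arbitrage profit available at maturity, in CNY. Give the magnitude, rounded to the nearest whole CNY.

T = 10/12 years.
Keep in USD, deliver into the forward: 1,000,000·1.012166667·6.405 = CNY 6,482,927.50.
Swap to CNY now, deposit: 1,000,000·6.254·1.069750 = CNY 6,690,216.50.
The quoted forward undervalues USD, so borrow USD, convert to CNY at spot, deposit the CNY at 8.37%, and buy USD forward at 6.405 to cover the loan.
The gap between the two covered legs is CNY 207,289.

CNY 207,289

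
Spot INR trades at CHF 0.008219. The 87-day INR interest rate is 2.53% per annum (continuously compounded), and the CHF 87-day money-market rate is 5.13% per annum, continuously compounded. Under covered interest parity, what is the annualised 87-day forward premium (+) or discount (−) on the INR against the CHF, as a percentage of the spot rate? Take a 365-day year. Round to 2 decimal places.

+2.61%

T = 87/365 years.
F = S · g_CHF/g_INR = 0.008219 × 1.0123027/1.0060486 = 0.008270093.
(F − S)/S ÷ T = (0.008270093 − 0.008219)/0.008219/(87/365) = 0.026081 → 2.61%.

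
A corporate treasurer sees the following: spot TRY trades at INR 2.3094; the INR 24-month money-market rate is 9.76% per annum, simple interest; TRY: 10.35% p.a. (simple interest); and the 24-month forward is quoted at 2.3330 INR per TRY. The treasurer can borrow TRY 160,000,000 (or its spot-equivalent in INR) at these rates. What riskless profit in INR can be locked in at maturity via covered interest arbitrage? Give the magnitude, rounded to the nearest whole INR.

T = 2 years.
Invest the TRY and cover forward: 160,000,000 × 1.207000 × 2.3330 = INR 450,548,960.00.
Convert at spot and invest in INR: 160,000,000 × 2.3094 × 1.195200 = INR 441,631,180.80.
The quoted forward overvalues TRY, so borrow INR, buy TRY at spot, deposit the TRY at 10.35%, and sell the proceeds forward at 2.3330.
The gap between the two covered legs is INR 8,917,779.

INR 8,917,779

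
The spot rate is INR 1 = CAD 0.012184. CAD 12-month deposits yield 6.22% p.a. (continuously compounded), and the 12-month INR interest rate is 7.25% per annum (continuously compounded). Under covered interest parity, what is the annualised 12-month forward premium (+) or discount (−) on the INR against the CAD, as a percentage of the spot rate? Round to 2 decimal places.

T = 1 year.
CIP forward (CAD per INR) = 0.012184 × 1.0641752/1.0751928 = 0.012059149.
(F − S)/S ÷ T = (0.012059149 − 0.012184)/0.012184/1 = -0.010247 → -1.02%.

-1.02%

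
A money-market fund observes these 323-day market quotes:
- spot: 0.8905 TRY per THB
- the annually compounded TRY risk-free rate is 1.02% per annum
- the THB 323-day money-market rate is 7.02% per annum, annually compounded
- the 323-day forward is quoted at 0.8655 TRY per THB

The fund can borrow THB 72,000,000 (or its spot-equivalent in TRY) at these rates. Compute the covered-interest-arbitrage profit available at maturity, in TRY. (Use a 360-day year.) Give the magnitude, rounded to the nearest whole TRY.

TRY 1,524,705

T = 323/360 years.
Keep in THB, deliver into the forward: 72,000,000·1.0627634376·0.8655 = TRY 66,227,166.38.
Swap to TRY now, deposit: 72,000,000·0.8905·1.0091468876 = TRY 64,702,461.85.
The quoted forward overvalues THB, so borrow TRY, buy THB at spot, deposit the THB at 7.02%, and sell the proceeds forward at 0.8655.
The gap between the two covered legs is TRY 1,524,705.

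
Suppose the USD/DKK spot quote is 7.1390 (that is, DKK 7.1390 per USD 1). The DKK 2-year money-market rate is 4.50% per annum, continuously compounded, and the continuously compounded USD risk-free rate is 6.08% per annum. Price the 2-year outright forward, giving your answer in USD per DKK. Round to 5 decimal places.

0.14457

T = 2 years.
Growth of 1 DKK over T: e^(0.0450×2) = 1.0941743.
USD accumulates by e^(0.0608×2) = 1.1293023.
CIP: F = S · (grow DKK)/(grow USD) = 7.139 × 1.0941743/1.1293023 = 6.916935 DKK per USD.
Quoted the other way: 1/6.916935 = 0.14457 USD per DKK.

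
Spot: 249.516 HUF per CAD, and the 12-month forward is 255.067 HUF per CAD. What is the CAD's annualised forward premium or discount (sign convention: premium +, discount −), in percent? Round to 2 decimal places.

T = 1 year.
Period premium: (255.067 − 249.516)/249.516 = 0.0222471.
Annualise by dividing by T: 0.0222471 / 1 = 0.022247 → 2.22%.

+2.22%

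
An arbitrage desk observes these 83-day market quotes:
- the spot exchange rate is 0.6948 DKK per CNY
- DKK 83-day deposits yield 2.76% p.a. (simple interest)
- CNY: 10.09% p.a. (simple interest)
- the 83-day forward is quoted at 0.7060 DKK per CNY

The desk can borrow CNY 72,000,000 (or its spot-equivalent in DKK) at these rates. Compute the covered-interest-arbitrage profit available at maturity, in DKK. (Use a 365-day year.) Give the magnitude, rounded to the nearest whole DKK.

DKK 1,658,740

T = 83/365 years.
Keep in CNY, deliver into the forward: 72,000,000·1.0229443836·0.7060 = DKK 51,998,308.91.
Swap to DKK now, deposit: 72,000,000·0.6948·1.0062761644 = DKK 50,339,568.89.
The quoted forward overvalues CNY, so borrow DKK, buy CNY at spot, deposit the CNY at 10.09%, and sell the proceeds forward at 0.7060.
Arbitrage profit = |51,998,308.91 − 50,339,568.89| = DKK 1,658,740.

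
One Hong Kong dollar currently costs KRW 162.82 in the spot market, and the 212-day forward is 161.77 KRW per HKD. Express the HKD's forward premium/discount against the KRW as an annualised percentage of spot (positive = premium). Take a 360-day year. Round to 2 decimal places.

-1.10%

T = 212/360 years.
HKD trades forward at -0.64488% vs spot over the period.
×(1/T) gives -1.10% p.a.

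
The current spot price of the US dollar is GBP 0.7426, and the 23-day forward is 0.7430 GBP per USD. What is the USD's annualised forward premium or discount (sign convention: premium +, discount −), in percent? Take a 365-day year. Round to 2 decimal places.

+0.85%

T = 23/365 years.
(F − S)/S = (0.7430 − 0.7426)/0.7426 = 0.0005386.
×(1/T) gives 0.85% p.a.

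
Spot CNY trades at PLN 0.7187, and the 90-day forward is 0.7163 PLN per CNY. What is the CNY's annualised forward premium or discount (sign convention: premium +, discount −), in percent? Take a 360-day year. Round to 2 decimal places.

-1.34%

T = 90/360 years.
CNY trades forward at -0.33394% vs spot over the period.
×(1/T) gives -1.34% p.a.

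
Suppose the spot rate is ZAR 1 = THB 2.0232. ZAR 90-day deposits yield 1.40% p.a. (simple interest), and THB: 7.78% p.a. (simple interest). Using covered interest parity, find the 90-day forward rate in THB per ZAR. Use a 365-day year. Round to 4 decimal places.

2.0549

T = 90/365 years.
THB growth factor: 1 + 0.0778×90/365 = 1.0191836.
ZAR accumulates by 1 + 0.0140×90/365 = 1.0034521.
So F = 2.0232 × 1.0191836 / 1.0034521 = 2.054918 (THB/ZAR).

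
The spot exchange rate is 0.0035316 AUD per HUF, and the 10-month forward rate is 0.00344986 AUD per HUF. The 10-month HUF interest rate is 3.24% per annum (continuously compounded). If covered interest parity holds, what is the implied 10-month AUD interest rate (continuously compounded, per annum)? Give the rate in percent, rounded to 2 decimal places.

0.43%

T = 10/12 years.
CIP gives F = S · g_AUD/g_HUF, so g_AUD/g_HUF = 0.00344986/0.0035316 = 0.9768547.
HUF growth factor: e^(0.0324×10/12) = 1.0273678.
Hence g_AUD = 1.0035891.
Take logs: ln 1.0035891 / (10/12) = 0.004299, so 0.43%.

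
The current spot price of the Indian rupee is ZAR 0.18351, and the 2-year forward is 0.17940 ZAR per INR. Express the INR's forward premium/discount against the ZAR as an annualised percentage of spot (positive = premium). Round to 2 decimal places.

-1.12%

T = 2 years.
Period premium: (0.17940 − 0.18351)/0.18351 = -0.0223966.
Per annum: -0.0223966 / 2 = -0.011198 = -1.12%.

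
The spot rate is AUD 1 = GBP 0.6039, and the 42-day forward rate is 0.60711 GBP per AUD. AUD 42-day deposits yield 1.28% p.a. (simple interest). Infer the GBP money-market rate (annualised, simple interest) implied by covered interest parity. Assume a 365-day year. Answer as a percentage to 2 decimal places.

T = 42/365 years.
By CIP, F/S equals the GBP-to-AUD growth ratio: 0.60711/0.6039 = 1.0053154.
AUD growth factor: 1 + 0.0128×42/365 = 1.0014729.
So the GBP growth factor = 1.0067961.
r = (1.0067961 − 1)/(42/365) = 0.059061 → 5.91%.

5.91%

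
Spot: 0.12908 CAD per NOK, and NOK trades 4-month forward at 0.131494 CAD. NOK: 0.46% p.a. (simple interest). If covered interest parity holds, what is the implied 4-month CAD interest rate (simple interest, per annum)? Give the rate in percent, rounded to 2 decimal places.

6.08%

T = 4/12 years.
CIP gives F = S · g_CAD/g_NOK, so g_CAD/g_NOK = 0.131494/0.12908 = 1.0187016.
NOK growth factor: 1 + 0.0046×4/12 = 1.0015333.
So the CAD growth factor = 1.0202636.
(1.0202636 − 1)/T = 0.060791, i.e. 6.08%.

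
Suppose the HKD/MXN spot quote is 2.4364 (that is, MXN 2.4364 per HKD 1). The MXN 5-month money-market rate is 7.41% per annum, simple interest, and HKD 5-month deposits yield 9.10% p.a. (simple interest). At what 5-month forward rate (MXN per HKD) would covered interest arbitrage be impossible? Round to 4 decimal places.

2.4199

T = 5/12 years.
MXN accumulates by 1 + 0.0741×5/12 = 1.030875.
HKD growth factor: 1 + 0.0910×5/12 = 1.0379167.
CIP: F = S · (grow MXN)/(grow HKD) = 2.4364 × 1.030875/1.0379167 = 2.419870 MXN per HKD.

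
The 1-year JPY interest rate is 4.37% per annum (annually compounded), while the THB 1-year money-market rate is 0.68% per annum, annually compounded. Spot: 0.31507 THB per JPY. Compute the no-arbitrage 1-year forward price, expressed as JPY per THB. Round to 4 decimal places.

3.2902

T = 1 year.
Growth of 1 THB over T: (1 + 0.0068)^1 = 1.006800.
Growth of 1 JPY over T: (1 + 0.0437)^1 = 1.043700.
Forward (THB per JPY) = 0.31507 × 1.006800 / 1.043700 = 0.3039307.
Quoted the other way: 1/0.3039307 = 3.2902 JPY per THB.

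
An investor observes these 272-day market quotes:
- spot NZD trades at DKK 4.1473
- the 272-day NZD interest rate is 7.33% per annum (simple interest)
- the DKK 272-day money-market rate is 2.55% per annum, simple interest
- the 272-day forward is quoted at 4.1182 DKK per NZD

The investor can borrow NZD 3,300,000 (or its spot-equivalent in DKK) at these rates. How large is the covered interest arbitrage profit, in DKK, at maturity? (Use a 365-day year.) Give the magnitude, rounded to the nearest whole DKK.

T = 272/365 years.
Invest the NZD and cover forward: 3,300,000 × 1.0546235616 × 4.1182 = DKK 14,332,397.48.
Convert at spot and invest in DKK: 3,300,000 × 4.1473 × 1.0190027397 = DKK 13,946,163.21.
The quoted forward overvalues NZD, so borrow DKK, buy NZD at spot, deposit the NZD at 7.33%, and sell the proceeds forward at 4.1182.
Arbitrage profit = |14,332,397.48 − 13,946,163.21| = DKK 386,234.

DKK 386,234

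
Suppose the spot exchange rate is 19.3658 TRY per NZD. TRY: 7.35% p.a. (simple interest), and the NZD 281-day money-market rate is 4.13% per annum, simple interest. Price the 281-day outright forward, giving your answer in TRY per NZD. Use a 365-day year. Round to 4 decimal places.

19.8311

T = 281/365 years.
TRY accumulates by 1 + 0.0735×281/365 = 1.05658493.
NZD accumulates by 1 + 0.0413×281/365 = 1.03179534.
CIP: F = S · (grow TRY)/(grow NZD) = 19.3658 × 1.05658493/1.03179534 = 19.831077 TRY per NZD.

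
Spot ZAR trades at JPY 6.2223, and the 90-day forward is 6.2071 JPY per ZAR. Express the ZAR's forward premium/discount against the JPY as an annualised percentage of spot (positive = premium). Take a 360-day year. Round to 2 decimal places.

-0.98%

T = 90/360 years.
Period premium: (6.2071 − 6.2223)/6.2223 = -0.0024428.
Annualise by dividing by T: -0.0024428 / (90/360) = -0.009771 → -0.98%.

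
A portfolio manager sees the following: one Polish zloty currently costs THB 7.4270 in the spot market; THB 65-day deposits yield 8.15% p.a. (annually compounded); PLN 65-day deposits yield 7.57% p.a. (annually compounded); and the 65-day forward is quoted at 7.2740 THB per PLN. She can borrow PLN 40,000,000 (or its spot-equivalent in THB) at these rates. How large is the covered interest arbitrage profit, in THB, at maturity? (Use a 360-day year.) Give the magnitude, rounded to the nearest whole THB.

T = 65/360 years.
Keep in PLN, deliver into the forward: 40,000,000·1.01326260846·7.2740 = THB 294,818,888.56.
Swap to THB now, deposit: 40,000,000·7.4270·1.01424687414 = THB 301,312,461.37.
The quoted forward undervalues PLN, so borrow PLN, convert to THB at spot, deposit the THB at 8.15%, and buy PLN forward at 7.2740 to cover the loan.
The gap between the two covered legs is THB 6,493,573.

THB 6,493,573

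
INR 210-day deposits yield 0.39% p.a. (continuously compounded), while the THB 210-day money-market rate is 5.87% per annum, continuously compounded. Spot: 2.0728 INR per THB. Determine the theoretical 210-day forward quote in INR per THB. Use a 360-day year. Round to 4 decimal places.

2.0076

T = 210/360 years.
INR growth factor: e^(0.0039×210/360) = 1.0022776.
THB growth factor: e^(0.0587×210/360) = 1.0348347.
Forward (INR per THB) = 2.0728 × 1.0022776 / 1.0348347 = 2.007587.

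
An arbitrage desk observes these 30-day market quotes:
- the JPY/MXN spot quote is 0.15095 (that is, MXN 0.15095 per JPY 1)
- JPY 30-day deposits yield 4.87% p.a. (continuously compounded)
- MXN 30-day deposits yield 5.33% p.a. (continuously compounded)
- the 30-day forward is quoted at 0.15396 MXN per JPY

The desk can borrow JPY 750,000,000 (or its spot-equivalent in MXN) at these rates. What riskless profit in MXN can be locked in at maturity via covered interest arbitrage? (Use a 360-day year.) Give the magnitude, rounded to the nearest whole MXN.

T = 30/360 years.
Route A — deposit JPY, sell forward: 750,000,000 × 1.00406657952 × 0.15396 = MXN 115,939,567.94.
Route B — convert at spot, deposit MXN: 750,000,000 × 0.15095 × 1.00445154549 = MXN 113,716,470.59.
The quoted forward overvalues JPY, so borrow MXN, buy JPY at spot, deposit the JPY at 4.87%, and sell the proceeds forward at 0.15396.
Arbitrage profit = |115,939,567.94 − 113,716,470.59| = MXN 2,223,097.

MXN 2,223,097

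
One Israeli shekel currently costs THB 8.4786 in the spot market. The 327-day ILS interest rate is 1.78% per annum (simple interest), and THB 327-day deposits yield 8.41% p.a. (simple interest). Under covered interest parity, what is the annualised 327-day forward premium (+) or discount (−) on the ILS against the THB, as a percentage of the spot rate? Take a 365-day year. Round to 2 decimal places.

+6.53%

T = 327/365 years.
F = S · g_THB/g_ILS = 8.4786 × 1.0753444/1.0159468 = 8.9743036.
Annualised premium = (F − S)/S × (1/T) = (8.9743036 − 8.4786)/8.4786 ÷ (327/365) = 6.53%.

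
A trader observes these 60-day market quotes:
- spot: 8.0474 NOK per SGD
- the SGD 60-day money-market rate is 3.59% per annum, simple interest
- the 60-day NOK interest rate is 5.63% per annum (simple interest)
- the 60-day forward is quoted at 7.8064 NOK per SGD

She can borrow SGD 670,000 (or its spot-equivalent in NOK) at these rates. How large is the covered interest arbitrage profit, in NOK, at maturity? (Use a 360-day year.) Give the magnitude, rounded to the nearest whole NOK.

NOK 180,768

T = 60/360 years.
Invest the SGD and cover forward: 670,000 × 1.005983333 × 7.8064 = NOK 5,261,582.55.
Convert at spot and invest in NOK: 670,000 × 8.0474 × 1.009383333 = NOK 5,442,350.66.
The quoted forward undervalues SGD, so borrow SGD, convert to NOK at spot, deposit the NOK at 5.63%, and buy SGD forward at 7.8064 to cover the loan.
Arbitrage profit = |5,261,582.55 − 5,442,350.66| = NOK 180,768.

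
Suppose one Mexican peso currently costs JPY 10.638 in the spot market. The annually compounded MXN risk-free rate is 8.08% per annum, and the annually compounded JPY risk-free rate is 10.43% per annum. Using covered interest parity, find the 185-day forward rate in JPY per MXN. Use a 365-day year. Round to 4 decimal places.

10.7546

T = 185/365 years.
JPY growth factor: (1 + 0.1043)^(185/365) = 1.05157113.
Growth of 1 MXN over T: (1 + 0.0808)^(185/365) = 1.04016875.
Forward (JPY per MXN) = 10.638 × 1.05157113 / 1.04016875 = 10.754614.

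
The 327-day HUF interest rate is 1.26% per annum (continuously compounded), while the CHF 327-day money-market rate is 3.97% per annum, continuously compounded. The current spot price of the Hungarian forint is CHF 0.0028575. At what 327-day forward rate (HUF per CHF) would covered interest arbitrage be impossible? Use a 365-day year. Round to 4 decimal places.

341.5621

T = 327/365 years.
CHF accumulates by e^(0.0397×327/365) = 1.036206916.
HUF growth factor: e^(0.0126×327/365) = 1.011352172.
CIP: F = S · (grow CHF)/(grow HUF) = 0.0028575 × 1.036206916/1.011352172 = 0.00292772522 CHF per HUF.
Invert for HUF per CHF: 1 / 0.00292772522 = 341.5621.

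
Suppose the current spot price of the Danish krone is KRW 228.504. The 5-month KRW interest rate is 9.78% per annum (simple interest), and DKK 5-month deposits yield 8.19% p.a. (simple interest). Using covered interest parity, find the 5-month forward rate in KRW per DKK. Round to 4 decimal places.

229.9679

T = 5/12 years.
KRW accumulates by 1 + 0.0978×5/12 = 1.040750.
DKK accumulates by 1 + 0.0819×5/12 = 1.034125.
CIP: F = S · (grow KRW)/(grow DKK) = 228.504 × 1.040750/1.034125 = 229.967884 KRW per DKK.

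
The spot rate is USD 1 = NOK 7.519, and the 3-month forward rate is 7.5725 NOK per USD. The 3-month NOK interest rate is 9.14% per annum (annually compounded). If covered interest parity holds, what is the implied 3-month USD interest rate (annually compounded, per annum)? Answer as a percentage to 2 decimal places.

T = 3/12 years.
By CIP, F/S equals the NOK-to-USD growth ratio: 7.5725/7.519 = 1.0071153.
The NOK side grows by (1 + 0.0914)^(3/12) = 1.0221061.
That pins the USD growth at 1.0148849.
r = 1.0148849^(12/3) − 1 = 0.060882 → 6.09%.

6.09%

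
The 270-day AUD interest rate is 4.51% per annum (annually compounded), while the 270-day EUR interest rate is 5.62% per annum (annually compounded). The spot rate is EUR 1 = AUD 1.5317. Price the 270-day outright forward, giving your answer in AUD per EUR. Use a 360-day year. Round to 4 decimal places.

T = 270/360 years.
AUD growth factor: (1 + 0.0451)^(270/360) = 1.0336378.
EUR growth factor: (1 + 0.0562)^(270/360) = 1.0418606.
CIP: F = S · (grow AUD)/(grow EUR) = 1.5317 × 1.0336378/1.0418606 = 1.519611 AUD per EUR.

1.5196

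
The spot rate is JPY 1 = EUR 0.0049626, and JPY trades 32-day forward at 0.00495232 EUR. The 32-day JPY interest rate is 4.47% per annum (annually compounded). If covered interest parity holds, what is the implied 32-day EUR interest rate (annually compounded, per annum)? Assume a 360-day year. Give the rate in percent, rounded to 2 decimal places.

2.06%

T = 32/360 years.
By CIP, F/S equals the EUR-to-JPY growth ratio: 0.00495232/0.0049626 = 0.9979285.
The JPY side grows by (1 + 0.0447)^(32/360) = 1.0038947.
That pins the EUR growth at 1.0018151.
Annualise: 1.0018151^(360/32) − 1 = 0.020611 = 2.06%.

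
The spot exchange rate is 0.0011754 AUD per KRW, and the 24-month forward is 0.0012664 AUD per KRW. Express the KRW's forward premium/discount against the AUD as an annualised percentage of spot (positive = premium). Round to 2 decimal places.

+3.87%

T = 2 years.
(F − S)/S = (0.0012664 − 0.0011754)/0.0011754 = 0.0774205.
Annualise by dividing by T: 0.0774205 / 2 = 0.038710 → 3.87%.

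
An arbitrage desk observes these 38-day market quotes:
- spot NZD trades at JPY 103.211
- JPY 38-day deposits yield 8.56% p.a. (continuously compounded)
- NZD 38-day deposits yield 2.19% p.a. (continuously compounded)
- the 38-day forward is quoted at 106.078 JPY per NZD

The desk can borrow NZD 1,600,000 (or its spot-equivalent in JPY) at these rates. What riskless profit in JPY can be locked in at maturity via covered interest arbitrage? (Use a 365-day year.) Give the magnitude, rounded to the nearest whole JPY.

T = 38/365 years.
Invest the NZD and cover forward: 1,600,000 × 1.00228260118 × 106.078 = JPY 170,112,214.03.
Convert at spot and invest in JPY: 1,600,000 × 103.211 × 1.00895160897 = JPY 166,615,847.22.
The quoted forward overvalues NZD, so borrow JPY, buy NZD at spot, deposit the NZD at 2.19%, and sell the proceeds forward at 106.078.
The gap between the two covered legs is JPY 3,496,367.

JPY 3,496,367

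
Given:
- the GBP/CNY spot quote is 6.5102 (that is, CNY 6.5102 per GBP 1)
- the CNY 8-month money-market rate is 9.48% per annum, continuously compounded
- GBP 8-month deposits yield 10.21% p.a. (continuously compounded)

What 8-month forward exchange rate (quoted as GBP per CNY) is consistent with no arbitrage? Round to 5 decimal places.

0.15435

T = 8/12 years.
Growth of 1 CNY over T: e^(0.0948×8/12) = 1.0652399.
GBP growth factor: e^(0.1021×8/12) = 1.0704367.
So F = 6.5102 × 1.0652399 / 1.0704367 = 6.478594 (CNY/GBP).
Invert for GBP per CNY: 1 / 6.478594 = 0.15435.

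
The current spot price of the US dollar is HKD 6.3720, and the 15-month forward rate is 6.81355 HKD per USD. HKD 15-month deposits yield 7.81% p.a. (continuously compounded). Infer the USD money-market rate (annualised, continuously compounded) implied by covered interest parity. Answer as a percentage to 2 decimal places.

2.45%

T = 15/12 years.
F/S = 6.81355/6.372 = 1.0692954 = (growth of HKD) / (growth of USD).
HKD growth factor: e^(0.0781×15/12) = 1.1025493.
Hence g_USD = 1.0310989.
r = ln(1.0310989)/(15/12) = 0.024500 → 2.45%.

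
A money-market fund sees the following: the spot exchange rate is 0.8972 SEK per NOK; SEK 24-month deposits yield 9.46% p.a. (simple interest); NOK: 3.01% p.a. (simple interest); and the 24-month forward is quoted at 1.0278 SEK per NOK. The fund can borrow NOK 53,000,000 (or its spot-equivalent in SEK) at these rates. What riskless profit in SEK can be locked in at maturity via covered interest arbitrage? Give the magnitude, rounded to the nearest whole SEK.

T = 2 years.
Route A — deposit NOK, sell forward: 53,000,000 × 1.060200 × 1.0278 = SEK 57,752,698.68.
Route B — convert at spot, deposit SEK: 53,000,000 × 0.8972 × 1.189200 = SEK 56,548,362.72.
The quoted forward overvalues NOK, so borrow SEK, buy NOK at spot, deposit the NOK at 3.01%, and sell the proceeds forward at 1.0278.
Profit = 57,752,698.68 − 56,548,362.72 = SEK 1,204,336.

SEK 1,204,336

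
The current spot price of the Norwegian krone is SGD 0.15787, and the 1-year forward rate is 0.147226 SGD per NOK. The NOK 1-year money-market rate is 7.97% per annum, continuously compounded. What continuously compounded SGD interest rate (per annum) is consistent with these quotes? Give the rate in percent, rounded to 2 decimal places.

T = 1 year.
F/S = 0.147226/0.15787 = 0.9325774 = (growth of SGD) / (growth of NOK).
NOK growth factor: e^(0.0797×1) = 1.0829621.
Hence g_SGD = 1.009946.
r = ln(1.009946)/1 = 0.009897 → 0.99%.

0.99%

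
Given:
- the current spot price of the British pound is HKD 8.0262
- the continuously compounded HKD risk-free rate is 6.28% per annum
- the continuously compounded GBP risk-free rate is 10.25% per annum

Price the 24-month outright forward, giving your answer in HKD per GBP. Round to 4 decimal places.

7.4136

T = 2 years.
HKD growth factor: e^(0.0628×2) = 1.1338285.
GBP growth factor: e^(0.1025×2) = 1.2275251.
Forward (HKD per GBP) = 8.0262 × 1.1338285 / 1.2275251 = 7.413563.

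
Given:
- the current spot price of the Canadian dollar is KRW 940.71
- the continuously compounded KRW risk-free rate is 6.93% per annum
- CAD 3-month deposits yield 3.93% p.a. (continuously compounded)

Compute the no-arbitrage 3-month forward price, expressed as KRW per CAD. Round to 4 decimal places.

T = 3/12 years.
Growth of 1 KRW over T: e^(0.0693×3/12) = 1.017475948.
Growth of 1 CAD over T: e^(0.0393×3/12) = 1.009873424.
CIP: F = S · (grow KRW)/(grow CAD) = 940.71 × 1.017475948/1.009873424 = 947.791848 KRW per CAD.

947.7918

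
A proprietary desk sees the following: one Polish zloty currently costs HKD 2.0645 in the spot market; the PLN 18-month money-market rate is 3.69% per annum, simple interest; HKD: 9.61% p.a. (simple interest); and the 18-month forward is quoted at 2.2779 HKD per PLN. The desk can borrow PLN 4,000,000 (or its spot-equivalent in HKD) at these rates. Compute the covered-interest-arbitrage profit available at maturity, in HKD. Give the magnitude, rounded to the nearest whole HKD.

T = 18/12 years.
Keep in PLN, deliver into the forward: 4,000,000·1.055350·2.2779 = HKD 9,615,927.06.
Swap to HKD now, deposit: 4,000,000·2.0645·1.144150 = HKD 9,448,390.70.
The quoted forward overvalues PLN, so borrow HKD, buy PLN at spot, deposit the PLN at 3.69%, and sell the proceeds forward at 2.2779.
The gap between the two covered legs is HKD 167,536.

HKD 167,536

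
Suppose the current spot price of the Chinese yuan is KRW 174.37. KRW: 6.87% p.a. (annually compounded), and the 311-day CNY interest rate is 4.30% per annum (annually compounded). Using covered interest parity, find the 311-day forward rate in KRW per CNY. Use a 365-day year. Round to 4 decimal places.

T = 311/365 years.
KRW accumulates by (1 + 0.0687)^(311/365) = 1.058246232.
Growth of 1 CNY over T: (1 + 0.0430)^(311/365) = 1.036523691.
CIP: F = S · (grow KRW)/(grow CNY) = 174.37 × 1.058246232/1.036523691 = 178.024291 KRW per CNY.

178.0243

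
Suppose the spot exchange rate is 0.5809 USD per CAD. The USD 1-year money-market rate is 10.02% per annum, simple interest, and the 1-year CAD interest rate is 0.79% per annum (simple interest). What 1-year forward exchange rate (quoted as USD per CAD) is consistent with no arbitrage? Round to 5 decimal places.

0.63410

T = 1 year.
USD accumulates by 1 + 0.1002×1 = 1.100200.
CAD growth factor: 1 + 0.0079×1 = 1.007900.
So F = 0.5809 × 1.100200 / 1.007900 = 0.6340968 (USD/CAD).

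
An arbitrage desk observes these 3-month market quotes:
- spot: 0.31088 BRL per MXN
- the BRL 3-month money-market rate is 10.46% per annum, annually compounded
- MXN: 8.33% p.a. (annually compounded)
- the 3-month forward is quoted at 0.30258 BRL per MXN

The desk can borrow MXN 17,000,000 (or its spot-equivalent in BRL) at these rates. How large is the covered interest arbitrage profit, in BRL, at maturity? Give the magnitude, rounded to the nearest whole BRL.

T = 3/12 years.
Route A — deposit MXN, sell forward: 17,000,000 × 1.020204385 × 0.30258 = BRL 5,247,788.53.
Route B — convert at spot, deposit BRL: 17,000,000 × 0.31088 × 1.025182678 = BRL 5,418,049.45.
The quoted forward undervalues MXN, so borrow MXN, convert to BRL at spot, deposit the BRL at 10.46%, and buy MXN forward at 0.30258 to cover the loan.
Profit = 5,418,049.45 − 5,247,788.53 = BRL 170,261.

BRL 170,261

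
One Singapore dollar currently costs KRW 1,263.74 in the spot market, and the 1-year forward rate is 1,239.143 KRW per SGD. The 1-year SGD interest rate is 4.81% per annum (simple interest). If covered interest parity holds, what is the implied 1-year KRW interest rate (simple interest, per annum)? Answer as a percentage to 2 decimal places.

T = 1 year.
F/S = 1239.143/1263.74 = 0.9805363 = (growth of KRW) / (growth of SGD).
SGD growth factor: 1 + 0.0481×1 = 1.048100.
That pins the KRW growth at 1.0277001.
r = (1.0277001 − 1)/1 = 0.027700 → 2.77%.

2.77%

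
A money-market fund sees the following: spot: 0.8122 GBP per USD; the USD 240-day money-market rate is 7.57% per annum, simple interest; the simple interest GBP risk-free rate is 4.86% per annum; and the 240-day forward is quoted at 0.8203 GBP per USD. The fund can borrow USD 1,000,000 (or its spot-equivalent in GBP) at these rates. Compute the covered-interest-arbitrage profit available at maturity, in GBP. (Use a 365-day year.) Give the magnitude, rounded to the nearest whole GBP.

T = 240/365 years.
Keep in USD, deliver into the forward: 1,000,000·1.04977534·0.8203 = GBP 861,130.71.
Swap to GBP now, deposit: 1,000,000·0.8122·1.03195616 = GBP 838,154.79.
The quoted forward overvalues USD, so borrow GBP, buy USD at spot, deposit the USD at 7.57%, and sell the proceeds forward at 0.8203.
Arbitrage profit = |861,130.71 − 838,154.79| = GBP 22,976.

GBP 22,976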